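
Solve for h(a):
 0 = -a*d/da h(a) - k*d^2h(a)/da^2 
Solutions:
 h(a) = C1 + C2*sqrt(k)*erf(sqrt(2)*a*sqrt(1/k)/2)


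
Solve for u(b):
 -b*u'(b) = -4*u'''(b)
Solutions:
 u(b) = C1 + Integral(C2*airyai(2^(1/3)*b/2) + C3*airybi(2^(1/3)*b/2), b)


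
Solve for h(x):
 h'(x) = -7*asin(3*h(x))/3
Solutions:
 Integral(1/asin(3*_y), (_y, h(x))) = C1 - 7*x/3


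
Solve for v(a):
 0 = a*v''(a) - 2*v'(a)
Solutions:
 v(a) = C1 + C2*a^3


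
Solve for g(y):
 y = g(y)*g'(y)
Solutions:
 g(y) = -sqrt(C1 + y^2)
 g(y) = sqrt(C1 + y^2)


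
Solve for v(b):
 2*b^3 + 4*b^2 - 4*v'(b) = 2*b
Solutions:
 v(b) = C1 + b^4/8 + b^3/3 - b^2/4


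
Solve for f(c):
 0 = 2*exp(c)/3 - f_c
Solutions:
 f(c) = C1 + 2*exp(c)/3


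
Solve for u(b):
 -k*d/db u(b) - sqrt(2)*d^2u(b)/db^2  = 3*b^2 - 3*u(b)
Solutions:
 u(b) = C1*exp(sqrt(2)*b*(-k + sqrt(k^2 + 12*sqrt(2)))/4) + C2*exp(-sqrt(2)*b*(k + sqrt(k^2 + 12*sqrt(2)))/4) + b^2 + 2*b*k/3 + 2*k^2/9 + 2*sqrt(2)/3


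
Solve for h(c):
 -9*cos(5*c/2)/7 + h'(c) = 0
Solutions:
 h(c) = C1 + 18*sin(5*c/2)/35


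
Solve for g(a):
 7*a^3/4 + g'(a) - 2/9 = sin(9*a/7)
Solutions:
 g(a) = C1 - 7*a^4/16 + 2*a/9 - 7*cos(9*a/7)/9


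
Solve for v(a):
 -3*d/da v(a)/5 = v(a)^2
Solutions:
 v(a) = 3/(C1 + 5*a)


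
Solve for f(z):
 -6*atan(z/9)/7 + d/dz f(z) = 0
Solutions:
 f(z) = C1 + 6*z*atan(z/9)/7 - 27*log(z^2 + 81)/7


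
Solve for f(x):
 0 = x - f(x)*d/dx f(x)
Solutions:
 f(x) = -sqrt(C1 + x^2)
 f(x) = sqrt(C1 + x^2)


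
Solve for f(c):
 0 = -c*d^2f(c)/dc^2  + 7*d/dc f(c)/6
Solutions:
 f(c) = C1 + C2*c^(13/6)


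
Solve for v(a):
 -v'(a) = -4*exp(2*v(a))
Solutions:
 v(a) = log(-sqrt(-1/(C1 + 4*a))) - log(2)/2
 v(a) = log(-1/(C1 + 4*a))/2 - log(2)/2


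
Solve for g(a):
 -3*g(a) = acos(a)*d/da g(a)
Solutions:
 g(a) = C1*exp(-3*Integral(1/acos(a), a))


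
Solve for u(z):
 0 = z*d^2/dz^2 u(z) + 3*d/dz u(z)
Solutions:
 u(z) = C1 + C2/z^2


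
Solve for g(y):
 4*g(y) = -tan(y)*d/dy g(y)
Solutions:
 g(y) = C1/sin(y)^4


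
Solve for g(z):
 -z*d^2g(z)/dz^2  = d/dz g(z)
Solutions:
 g(z) = C1 + C2*log(z)


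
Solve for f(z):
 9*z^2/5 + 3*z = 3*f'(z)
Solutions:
 f(z) = C1 + z^3/5 + z^2/2


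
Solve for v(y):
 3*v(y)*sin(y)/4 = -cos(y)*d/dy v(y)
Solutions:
 v(y) = C1*cos(y)^(3/4)


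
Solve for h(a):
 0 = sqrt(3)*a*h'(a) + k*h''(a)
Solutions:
 h(a) = C1 + C2*sqrt(k)*erf(sqrt(2)*3^(1/4)*a*sqrt(1/k)/2)


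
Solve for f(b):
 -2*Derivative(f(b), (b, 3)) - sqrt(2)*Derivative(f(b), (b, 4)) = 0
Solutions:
 f(b) = C1 + C2*b + C3*b^2 + C4*exp(-sqrt(2)*b)


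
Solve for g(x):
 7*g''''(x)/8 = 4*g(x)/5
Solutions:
 g(x) = C1*exp(-2*2^(1/4)*35^(3/4)*x/35) + C2*exp(2*2^(1/4)*35^(3/4)*x/35) + C3*sin(2*2^(1/4)*35^(3/4)*x/35) + C4*cos(2*2^(1/4)*35^(3/4)*x/35)


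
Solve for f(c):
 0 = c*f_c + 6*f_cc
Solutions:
 f(c) = C1 + C2*erf(sqrt(3)*c/6)


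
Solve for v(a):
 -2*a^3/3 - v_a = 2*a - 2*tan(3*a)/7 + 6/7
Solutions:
 v(a) = C1 - a^4/6 - a^2 - 6*a/7 - 2*log(cos(3*a))/21


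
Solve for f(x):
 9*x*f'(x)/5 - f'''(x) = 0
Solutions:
 f(x) = C1 + Integral(C2*airyai(15^(2/3)*x/5) + C3*airybi(15^(2/3)*x/5), x)


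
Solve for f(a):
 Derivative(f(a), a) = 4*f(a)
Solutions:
 f(a) = C1*exp(4*a)


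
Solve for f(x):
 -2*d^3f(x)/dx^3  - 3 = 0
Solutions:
 f(x) = C1 + C2*x + C3*x^2 - x^3/4


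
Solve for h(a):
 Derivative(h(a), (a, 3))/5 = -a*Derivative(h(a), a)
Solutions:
 h(a) = C1 + Integral(C2*airyai(-5^(1/3)*a) + C3*airybi(-5^(1/3)*a), a)


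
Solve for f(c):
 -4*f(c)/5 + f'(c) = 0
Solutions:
 f(c) = C1*exp(4*c/5)


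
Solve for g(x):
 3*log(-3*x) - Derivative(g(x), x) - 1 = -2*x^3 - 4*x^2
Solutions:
 g(x) = C1 + x^4/2 + 4*x^3/3 + 3*x*log(-x) + x*(-4 + 3*log(3))


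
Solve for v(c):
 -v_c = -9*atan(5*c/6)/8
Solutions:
 v(c) = C1 + 9*c*atan(5*c/6)/8 - 27*log(25*c^2 + 36)/40


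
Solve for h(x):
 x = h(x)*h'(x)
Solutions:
 h(x) = -sqrt(C1 + x^2)
 h(x) = sqrt(C1 + x^2)


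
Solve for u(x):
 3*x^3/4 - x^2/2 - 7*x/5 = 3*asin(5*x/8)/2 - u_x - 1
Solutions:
 u(x) = C1 - 3*x^4/16 + x^3/6 + 7*x^2/10 + 3*x*asin(5*x/8)/2 - x + 3*sqrt(64 - 25*x^2)/10


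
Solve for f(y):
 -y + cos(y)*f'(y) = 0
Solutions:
 f(y) = C1 + Integral(y/cos(y), y)


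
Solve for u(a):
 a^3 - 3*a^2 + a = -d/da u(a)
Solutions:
 u(a) = C1 - a^4/4 + a^3 - a^2/2


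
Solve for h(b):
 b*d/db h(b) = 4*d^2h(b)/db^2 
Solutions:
 h(b) = C1 + C2*erfi(sqrt(2)*b/4)


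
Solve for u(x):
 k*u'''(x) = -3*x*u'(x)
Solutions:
 u(x) = C1 + Integral(C2*airyai(3^(1/3)*x*(-1/k)^(1/3)) + C3*airybi(3^(1/3)*x*(-1/k)^(1/3)), x)


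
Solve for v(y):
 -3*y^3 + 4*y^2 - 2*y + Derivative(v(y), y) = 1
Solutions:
 v(y) = C1 + 3*y^4/4 - 4*y^3/3 + y^2 + y


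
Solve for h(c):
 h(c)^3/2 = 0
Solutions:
 h(c) = 0


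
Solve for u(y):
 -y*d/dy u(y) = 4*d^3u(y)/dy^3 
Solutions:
 u(y) = C1 + Integral(C2*airyai(-2^(1/3)*y/2) + C3*airybi(-2^(1/3)*y/2), y)


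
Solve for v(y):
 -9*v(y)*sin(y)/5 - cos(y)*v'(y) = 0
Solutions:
 v(y) = C1*cos(y)^(9/5)


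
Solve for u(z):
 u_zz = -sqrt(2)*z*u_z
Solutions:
 u(z) = C1 + C2*erf(2^(3/4)*z/2)


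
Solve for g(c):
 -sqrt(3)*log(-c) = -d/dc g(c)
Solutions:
 g(c) = C1 + sqrt(3)*c*log(-c) - sqrt(3)*c


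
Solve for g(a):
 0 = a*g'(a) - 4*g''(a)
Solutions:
 g(a) = C1 + C2*erfi(sqrt(2)*a/4)


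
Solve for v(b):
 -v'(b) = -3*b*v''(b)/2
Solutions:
 v(b) = C1 + C2*b^(5/3)


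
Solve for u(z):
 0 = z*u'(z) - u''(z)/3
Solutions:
 u(z) = C1 + C2*erfi(sqrt(6)*z/2)


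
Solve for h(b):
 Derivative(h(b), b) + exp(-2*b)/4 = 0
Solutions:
 h(b) = C1 + exp(-2*b)/8


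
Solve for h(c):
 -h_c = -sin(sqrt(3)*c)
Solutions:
 h(c) = C1 - sqrt(3)*cos(sqrt(3)*c)/3


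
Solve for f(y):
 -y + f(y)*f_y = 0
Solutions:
 f(y) = -sqrt(C1 + y^2)
 f(y) = sqrt(C1 + y^2)


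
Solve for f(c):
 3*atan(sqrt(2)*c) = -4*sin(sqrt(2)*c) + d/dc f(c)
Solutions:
 f(c) = C1 + 3*c*atan(sqrt(2)*c) - 3*sqrt(2)*log(2*c^2 + 1)/4 - 2*sqrt(2)*cos(sqrt(2)*c)


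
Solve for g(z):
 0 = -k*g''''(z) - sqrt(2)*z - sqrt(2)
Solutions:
 g(z) = C1 + C2*z + C3*z^2 + C4*z^3 - sqrt(2)*z^5/(120*k) - sqrt(2)*z^4/(24*k)


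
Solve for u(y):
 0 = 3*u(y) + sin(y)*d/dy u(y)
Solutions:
 u(y) = C1*(cos(y) + 1)^(3/2)/(cos(y) - 1)^(3/2)


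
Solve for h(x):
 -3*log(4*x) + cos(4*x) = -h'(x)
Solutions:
 h(x) = C1 + 3*x*log(x) - 3*x + 6*x*log(2) - sin(4*x)/4


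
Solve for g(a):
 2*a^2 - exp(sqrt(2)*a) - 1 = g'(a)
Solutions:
 g(a) = C1 + 2*a^3/3 - a - sqrt(2)*exp(sqrt(2)*a)/2


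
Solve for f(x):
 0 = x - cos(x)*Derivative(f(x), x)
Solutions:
 f(x) = C1 + Integral(x/cos(x), x)


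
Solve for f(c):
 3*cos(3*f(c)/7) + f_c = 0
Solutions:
 3*c - 7*log(sin(3*f(c)/7) - 1)/6 + 7*log(sin(3*f(c)/7) + 1)/6 = C1


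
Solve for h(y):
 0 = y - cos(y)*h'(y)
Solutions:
 h(y) = C1 + Integral(y/cos(y), y)


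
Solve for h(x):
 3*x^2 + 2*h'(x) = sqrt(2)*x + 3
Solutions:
 h(x) = C1 - x^3/2 + sqrt(2)*x^2/4 + 3*x/2


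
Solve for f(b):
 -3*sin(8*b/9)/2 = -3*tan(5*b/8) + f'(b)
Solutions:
 f(b) = C1 - 24*log(cos(5*b/8))/5 + 27*cos(8*b/9)/16


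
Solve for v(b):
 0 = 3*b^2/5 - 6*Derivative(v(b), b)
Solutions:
 v(b) = C1 + b^3/30


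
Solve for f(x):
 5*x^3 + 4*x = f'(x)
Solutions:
 f(x) = C1 + 5*x^4/4 + 2*x^2


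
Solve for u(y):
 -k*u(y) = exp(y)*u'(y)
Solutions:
 u(y) = C1*exp(k*exp(-y))


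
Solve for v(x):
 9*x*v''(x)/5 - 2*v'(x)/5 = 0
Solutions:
 v(x) = C1 + C2*x^(11/9)


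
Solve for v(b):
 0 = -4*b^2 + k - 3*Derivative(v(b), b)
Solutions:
 v(b) = C1 - 4*b^3/9 + b*k/3


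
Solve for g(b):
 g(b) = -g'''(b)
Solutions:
 g(b) = C3*exp(-b) + (C1*sin(sqrt(3)*b/2) + C2*cos(sqrt(3)*b/2))*exp(b/2)


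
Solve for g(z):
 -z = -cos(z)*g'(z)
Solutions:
 g(z) = C1 + Integral(z/cos(z), z)


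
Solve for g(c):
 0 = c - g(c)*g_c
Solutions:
 g(c) = -sqrt(C1 + c^2)
 g(c) = sqrt(C1 + c^2)


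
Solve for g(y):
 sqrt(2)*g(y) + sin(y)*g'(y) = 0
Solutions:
 g(y) = C1*(cos(y) + 1)^(sqrt(2)/2)/(cos(y) - 1)^(sqrt(2)/2)


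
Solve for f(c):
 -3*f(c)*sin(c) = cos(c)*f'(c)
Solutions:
 f(c) = C1*cos(c)^3


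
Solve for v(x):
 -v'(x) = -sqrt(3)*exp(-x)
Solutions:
 v(x) = C1 - sqrt(3)*exp(-x)


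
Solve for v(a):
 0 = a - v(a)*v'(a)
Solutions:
 v(a) = -sqrt(C1 + a^2)
 v(a) = sqrt(C1 + a^2)


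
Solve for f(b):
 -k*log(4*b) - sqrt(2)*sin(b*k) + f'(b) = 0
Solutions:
 f(b) = C1 + b*k*(log(b) - 1) + 2*b*k*log(2) + sqrt(2)*Piecewise((-cos(b*k)/k, Ne(k, 0)), (0, True))


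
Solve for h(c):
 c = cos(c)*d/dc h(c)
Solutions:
 h(c) = C1 + Integral(c/cos(c), c)


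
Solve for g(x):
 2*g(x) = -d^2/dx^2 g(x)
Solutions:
 g(x) = C1*sin(sqrt(2)*x) + C2*cos(sqrt(2)*x)


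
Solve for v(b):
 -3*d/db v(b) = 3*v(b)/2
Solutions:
 v(b) = C1*exp(-b/2)


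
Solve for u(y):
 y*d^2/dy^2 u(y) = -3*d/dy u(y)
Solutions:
 u(y) = C1 + C2/y^2


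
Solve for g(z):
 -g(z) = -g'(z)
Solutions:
 g(z) = C1*exp(z)


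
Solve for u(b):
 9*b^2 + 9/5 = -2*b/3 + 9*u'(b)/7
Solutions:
 u(b) = C1 + 7*b^3/3 + 7*b^2/27 + 7*b/5


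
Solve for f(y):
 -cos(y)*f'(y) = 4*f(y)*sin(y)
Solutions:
 f(y) = C1*cos(y)^4


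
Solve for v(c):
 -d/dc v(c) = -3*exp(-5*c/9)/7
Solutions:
 v(c) = C1 - 27*exp(-5*c/9)/35


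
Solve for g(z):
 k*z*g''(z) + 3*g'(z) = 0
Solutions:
 g(z) = C1 + z^(((re(k) - 3)*re(k) + im(k)^2)/(re(k)^2 + im(k)^2))*(C2*sin(3*log(z)*Abs(im(k))/(re(k)^2 + im(k)^2)) + C3*cos(3*log(z)*im(k)/(re(k)^2 + im(k)^2)))


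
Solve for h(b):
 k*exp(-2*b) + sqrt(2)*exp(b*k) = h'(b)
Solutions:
 h(b) = C1 - k*exp(-2*b)/2 + sqrt(2)*exp(b*k)/k


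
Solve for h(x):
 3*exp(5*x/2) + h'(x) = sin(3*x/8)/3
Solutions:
 h(x) = C1 - 6*exp(5*x/2)/5 - 8*cos(3*x/8)/9


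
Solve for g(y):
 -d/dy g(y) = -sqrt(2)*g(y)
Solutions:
 g(y) = C1*exp(sqrt(2)*y)


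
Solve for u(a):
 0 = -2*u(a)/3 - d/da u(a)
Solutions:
 u(a) = C1*exp(-2*a/3)


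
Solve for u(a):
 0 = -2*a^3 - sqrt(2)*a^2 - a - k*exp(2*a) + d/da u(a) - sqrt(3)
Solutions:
 u(a) = C1 + a^4/2 + sqrt(2)*a^3/3 + a^2/2 + sqrt(3)*a + k*exp(2*a)/2


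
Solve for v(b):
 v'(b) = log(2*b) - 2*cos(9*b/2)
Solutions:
 v(b) = C1 + b*log(b) - b + b*log(2) - 4*sin(9*b/2)/9


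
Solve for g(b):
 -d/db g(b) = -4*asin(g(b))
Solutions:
 Integral(1/asin(_y), (_y, g(b))) = C1 + 4*b


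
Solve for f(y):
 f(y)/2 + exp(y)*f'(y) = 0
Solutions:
 f(y) = C1*exp(exp(-y)/2)


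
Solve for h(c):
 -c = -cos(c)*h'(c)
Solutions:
 h(c) = C1 + Integral(c/cos(c), c)


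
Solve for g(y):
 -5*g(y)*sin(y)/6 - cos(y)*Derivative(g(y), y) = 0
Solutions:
 g(y) = C1*cos(y)^(5/6)


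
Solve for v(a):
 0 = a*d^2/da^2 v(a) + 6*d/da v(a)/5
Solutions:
 v(a) = C1 + C2/a^(1/5)


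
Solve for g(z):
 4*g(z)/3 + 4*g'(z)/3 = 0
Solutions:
 g(z) = C1*exp(-z)


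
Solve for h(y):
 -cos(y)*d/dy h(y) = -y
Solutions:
 h(y) = C1 + Integral(y/cos(y), y)


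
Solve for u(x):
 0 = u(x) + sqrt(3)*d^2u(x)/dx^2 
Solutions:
 u(x) = C1*sin(3^(3/4)*x/3) + C2*cos(3^(3/4)*x/3)


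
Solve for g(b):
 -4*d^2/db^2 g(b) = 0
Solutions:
 g(b) = C1 + C2*b


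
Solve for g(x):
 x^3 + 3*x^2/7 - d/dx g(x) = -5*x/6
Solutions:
 g(x) = C1 + x^4/4 + x^3/7 + 5*x^2/12


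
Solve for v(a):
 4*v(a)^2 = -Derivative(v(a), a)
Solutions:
 v(a) = 1/(C1 + 4*a)


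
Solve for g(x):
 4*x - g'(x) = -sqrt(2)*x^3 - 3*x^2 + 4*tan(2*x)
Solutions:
 g(x) = C1 + sqrt(2)*x^4/4 + x^3 + 2*x^2 + 2*log(cos(2*x))


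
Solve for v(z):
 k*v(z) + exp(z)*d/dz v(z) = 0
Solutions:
 v(z) = C1*exp(k*exp(-z))


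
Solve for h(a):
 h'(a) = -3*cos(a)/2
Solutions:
 h(a) = C1 - 3*sin(a)/2


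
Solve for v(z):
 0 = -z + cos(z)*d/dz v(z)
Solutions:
 v(z) = C1 + Integral(z/cos(z), z)


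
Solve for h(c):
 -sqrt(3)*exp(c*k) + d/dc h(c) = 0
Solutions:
 h(c) = C1 + sqrt(3)*exp(c*k)/k


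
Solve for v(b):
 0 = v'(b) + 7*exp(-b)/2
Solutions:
 v(b) = C1 + 7*exp(-b)/2


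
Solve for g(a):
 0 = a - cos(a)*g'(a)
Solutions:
 g(a) = C1 + Integral(a/cos(a), a)


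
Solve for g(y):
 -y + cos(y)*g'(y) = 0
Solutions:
 g(y) = C1 + Integral(y/cos(y), y)


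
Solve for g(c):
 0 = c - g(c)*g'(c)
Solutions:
 g(c) = -sqrt(C1 + c^2)
 g(c) = sqrt(C1 + c^2)


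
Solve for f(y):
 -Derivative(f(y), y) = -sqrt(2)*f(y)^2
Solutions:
 f(y) = -1/(C1 + sqrt(2)*y)


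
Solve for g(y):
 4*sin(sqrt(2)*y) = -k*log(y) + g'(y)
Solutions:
 g(y) = C1 + k*y*(log(y) - 1) - 2*sqrt(2)*cos(sqrt(2)*y)


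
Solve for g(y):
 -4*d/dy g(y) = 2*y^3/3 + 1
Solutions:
 g(y) = C1 - y^4/24 - y/4


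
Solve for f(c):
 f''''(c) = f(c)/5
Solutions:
 f(c) = C1*exp(-5^(3/4)*c/5) + C2*exp(5^(3/4)*c/5) + C3*sin(5^(3/4)*c/5) + C4*cos(5^(3/4)*c/5)


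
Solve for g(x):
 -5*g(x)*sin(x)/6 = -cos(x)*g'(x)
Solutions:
 g(x) = C1/cos(x)^(5/6)


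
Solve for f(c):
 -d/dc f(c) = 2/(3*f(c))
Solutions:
 f(c) = -sqrt(C1 - 12*c)/3
 f(c) = sqrt(C1 - 12*c)/3


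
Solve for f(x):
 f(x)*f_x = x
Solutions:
 f(x) = -sqrt(C1 + x^2)
 f(x) = sqrt(C1 + x^2)


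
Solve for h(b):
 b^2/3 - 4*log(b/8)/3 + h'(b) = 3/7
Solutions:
 h(b) = C1 - b^3/9 + 4*b*log(b)/3 - 4*b*log(2) - 19*b/21


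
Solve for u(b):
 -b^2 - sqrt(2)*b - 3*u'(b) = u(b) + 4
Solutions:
 u(b) = C1*exp(-b/3) - b^2 - sqrt(2)*b + 6*b - 22 + 3*sqrt(2)


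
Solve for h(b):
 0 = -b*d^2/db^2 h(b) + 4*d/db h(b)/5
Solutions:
 h(b) = C1 + C2*b^(9/5)


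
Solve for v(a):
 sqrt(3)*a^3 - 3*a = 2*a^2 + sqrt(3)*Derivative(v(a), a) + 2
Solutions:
 v(a) = C1 + a^4/4 - 2*sqrt(3)*a^3/9 - sqrt(3)*a^2/2 - 2*sqrt(3)*a/3


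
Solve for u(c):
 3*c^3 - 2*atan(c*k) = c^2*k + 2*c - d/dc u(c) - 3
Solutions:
 u(c) = C1 - 3*c^4/4 + c^3*k/3 + c^2 - 3*c + 2*Piecewise((c*atan(c*k) - log(c^2*k^2 + 1)/(2*k), Ne(k, 0)), (0, True))


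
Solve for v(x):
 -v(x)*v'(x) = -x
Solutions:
 v(x) = -sqrt(C1 + x^2)
 v(x) = sqrt(C1 + x^2)


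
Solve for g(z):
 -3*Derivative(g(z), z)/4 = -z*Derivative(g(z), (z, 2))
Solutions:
 g(z) = C1 + C2*z^(7/4)


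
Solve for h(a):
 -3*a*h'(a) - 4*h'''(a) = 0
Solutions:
 h(a) = C1 + Integral(C2*airyai(-6^(1/3)*a/2) + C3*airybi(-6^(1/3)*a/2), a)


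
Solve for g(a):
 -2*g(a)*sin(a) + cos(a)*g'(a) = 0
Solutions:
 g(a) = C1/cos(a)^2


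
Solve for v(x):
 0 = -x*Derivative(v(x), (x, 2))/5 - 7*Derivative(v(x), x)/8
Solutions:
 v(x) = C1 + C2/x^(27/8)


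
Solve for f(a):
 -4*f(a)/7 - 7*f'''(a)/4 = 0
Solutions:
 f(a) = C3*exp(-2*14^(1/3)*a/7) + (C1*sin(14^(1/3)*sqrt(3)*a/7) + C2*cos(14^(1/3)*sqrt(3)*a/7))*exp(14^(1/3)*a/7)


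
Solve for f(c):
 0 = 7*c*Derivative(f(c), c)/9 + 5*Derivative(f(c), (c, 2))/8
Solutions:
 f(c) = C1 + C2*erf(2*sqrt(35)*c/15)


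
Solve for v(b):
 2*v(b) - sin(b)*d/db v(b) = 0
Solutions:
 v(b) = C1*(cos(b) - 1)/(cos(b) + 1)


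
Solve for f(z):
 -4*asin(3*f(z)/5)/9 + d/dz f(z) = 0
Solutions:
 Integral(1/asin(3*_y/5), (_y, f(z))) = C1 + 4*z/9


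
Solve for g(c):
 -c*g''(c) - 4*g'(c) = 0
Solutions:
 g(c) = C1 + C2/c^3


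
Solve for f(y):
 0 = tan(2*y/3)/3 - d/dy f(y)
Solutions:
 f(y) = C1 - log(cos(2*y/3))/2


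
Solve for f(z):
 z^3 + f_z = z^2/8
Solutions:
 f(z) = C1 - z^4/4 + z^3/24


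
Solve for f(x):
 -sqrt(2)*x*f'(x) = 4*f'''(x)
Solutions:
 f(x) = C1 + Integral(C2*airyai(-sqrt(2)*x/2) + C3*airybi(-sqrt(2)*x/2), x)


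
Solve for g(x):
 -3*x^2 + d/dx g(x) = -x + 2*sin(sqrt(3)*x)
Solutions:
 g(x) = C1 + x^3 - x^2/2 - 2*sqrt(3)*cos(sqrt(3)*x)/3


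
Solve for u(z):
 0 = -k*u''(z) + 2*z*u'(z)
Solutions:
 u(z) = C1 + C2*erf(z*sqrt(-1/k))/sqrt(-1/k)


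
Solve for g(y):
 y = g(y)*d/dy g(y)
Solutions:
 g(y) = -sqrt(C1 + y^2)
 g(y) = sqrt(C1 + y^2)


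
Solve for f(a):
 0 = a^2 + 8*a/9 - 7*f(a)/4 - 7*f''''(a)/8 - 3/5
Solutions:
 f(a) = 4*a^2/7 + 32*a/63 + (C1*sin(2^(3/4)*a/2) + C2*cos(2^(3/4)*a/2))*exp(-2^(3/4)*a/2) + (C3*sin(2^(3/4)*a/2) + C4*cos(2^(3/4)*a/2))*exp(2^(3/4)*a/2) - 12/35


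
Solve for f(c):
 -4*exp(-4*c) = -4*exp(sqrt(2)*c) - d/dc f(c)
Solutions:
 f(c) = C1 - 2*sqrt(2)*exp(sqrt(2)*c) - exp(-4*c)


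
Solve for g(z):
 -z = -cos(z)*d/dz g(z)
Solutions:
 g(z) = C1 + Integral(z/cos(z), z)


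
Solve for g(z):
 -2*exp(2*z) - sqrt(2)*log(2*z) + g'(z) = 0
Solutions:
 g(z) = C1 + sqrt(2)*z*log(z) + sqrt(2)*z*(-1 + log(2)) + exp(2*z)


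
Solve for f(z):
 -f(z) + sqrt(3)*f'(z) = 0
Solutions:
 f(z) = C1*exp(sqrt(3)*z/3)


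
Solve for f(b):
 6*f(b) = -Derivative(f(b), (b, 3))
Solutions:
 f(b) = C3*exp(-6^(1/3)*b) + (C1*sin(2^(1/3)*3^(5/6)*b/2) + C2*cos(2^(1/3)*3^(5/6)*b/2))*exp(6^(1/3)*b/2)


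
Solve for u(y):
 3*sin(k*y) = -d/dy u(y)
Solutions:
 u(y) = C1 + 3*cos(k*y)/k


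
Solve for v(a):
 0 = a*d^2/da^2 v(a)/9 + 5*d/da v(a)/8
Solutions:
 v(a) = C1 + C2/a^(37/8)


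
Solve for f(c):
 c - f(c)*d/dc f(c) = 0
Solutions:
 f(c) = -sqrt(C1 + c^2)
 f(c) = sqrt(C1 + c^2)


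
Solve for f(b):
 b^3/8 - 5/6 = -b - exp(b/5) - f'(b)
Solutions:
 f(b) = C1 - b^4/32 - b^2/2 + 5*b/6 - 5*exp(b/5)


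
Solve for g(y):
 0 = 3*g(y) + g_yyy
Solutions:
 g(y) = C3*exp(-3^(1/3)*y) + (C1*sin(3^(5/6)*y/2) + C2*cos(3^(5/6)*y/2))*exp(3^(1/3)*y/2)


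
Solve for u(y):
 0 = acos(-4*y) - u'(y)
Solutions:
 u(y) = C1 + y*acos(-4*y) + sqrt(1 - 16*y^2)/4


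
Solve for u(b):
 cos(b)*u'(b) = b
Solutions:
 u(b) = C1 + Integral(b/cos(b), b)


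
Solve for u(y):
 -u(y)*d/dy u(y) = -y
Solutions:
 u(y) = -sqrt(C1 + y^2)
 u(y) = sqrt(C1 + y^2)


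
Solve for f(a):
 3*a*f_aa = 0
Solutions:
 f(a) = C1 + C2*a


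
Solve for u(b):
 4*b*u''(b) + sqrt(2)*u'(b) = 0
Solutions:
 u(b) = C1 + C2*b^(1 - sqrt(2)/4)


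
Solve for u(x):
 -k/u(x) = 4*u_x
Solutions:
 u(x) = -sqrt(C1 - 2*k*x)/2
 u(x) = sqrt(C1 - 2*k*x)/2


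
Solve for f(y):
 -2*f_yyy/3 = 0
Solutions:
 f(y) = C1 + C2*y + C3*y^2


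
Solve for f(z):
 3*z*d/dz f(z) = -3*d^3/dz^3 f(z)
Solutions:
 f(z) = C1 + Integral(C2*airyai(-z) + C3*airybi(-z), z)


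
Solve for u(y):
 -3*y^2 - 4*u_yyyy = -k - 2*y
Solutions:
 u(y) = C1 + C2*y + C3*y^2 + C4*y^3 + k*y^4/96 - y^6/480 + y^5/240


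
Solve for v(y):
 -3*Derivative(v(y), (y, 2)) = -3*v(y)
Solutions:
 v(y) = C1*exp(-y) + C2*exp(y)


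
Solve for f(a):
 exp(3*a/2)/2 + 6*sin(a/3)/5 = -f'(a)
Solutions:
 f(a) = C1 - exp(3*a/2)/3 + 18*cos(a/3)/5


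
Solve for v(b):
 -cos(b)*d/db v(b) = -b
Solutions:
 v(b) = C1 + Integral(b/cos(b), b)


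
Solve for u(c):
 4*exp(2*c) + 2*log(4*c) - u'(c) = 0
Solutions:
 u(c) = C1 + 2*c*log(c) + 2*c*(-1 + 2*log(2)) + 2*exp(2*c)


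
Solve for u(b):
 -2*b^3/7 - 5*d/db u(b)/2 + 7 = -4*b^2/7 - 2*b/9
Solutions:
 u(b) = C1 - b^4/35 + 8*b^3/105 + 2*b^2/45 + 14*b/5


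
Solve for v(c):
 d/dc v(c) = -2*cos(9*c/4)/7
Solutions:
 v(c) = C1 - 8*sin(9*c/4)/63


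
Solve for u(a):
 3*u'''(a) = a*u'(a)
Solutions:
 u(a) = C1 + Integral(C2*airyai(3^(2/3)*a/3) + C3*airybi(3^(2/3)*a/3), a)


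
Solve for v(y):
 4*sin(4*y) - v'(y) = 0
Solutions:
 v(y) = C1 - cos(4*y)


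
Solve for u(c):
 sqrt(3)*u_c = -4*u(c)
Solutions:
 u(c) = C1*exp(-4*sqrt(3)*c/3)


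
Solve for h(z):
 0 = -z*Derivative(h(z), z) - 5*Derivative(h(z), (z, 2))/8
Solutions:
 h(z) = C1 + C2*erf(2*sqrt(5)*z/5)


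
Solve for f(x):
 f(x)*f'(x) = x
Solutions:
 f(x) = -sqrt(C1 + x^2)
 f(x) = sqrt(C1 + x^2)


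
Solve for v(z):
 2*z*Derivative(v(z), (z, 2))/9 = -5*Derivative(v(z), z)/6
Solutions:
 v(z) = C1 + C2/z^(11/4)


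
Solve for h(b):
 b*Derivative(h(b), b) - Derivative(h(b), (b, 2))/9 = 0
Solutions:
 h(b) = C1 + C2*erfi(3*sqrt(2)*b/2)


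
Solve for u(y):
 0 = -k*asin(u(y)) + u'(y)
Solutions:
 Integral(1/asin(_y), (_y, u(y))) = C1 + k*y


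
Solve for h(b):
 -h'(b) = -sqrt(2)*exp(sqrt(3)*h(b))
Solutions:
 h(b) = sqrt(3)*(2*log(-1/(C1 + sqrt(2)*b)) - log(3))/6


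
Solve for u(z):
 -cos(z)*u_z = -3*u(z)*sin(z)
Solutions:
 u(z) = C1/cos(z)^3


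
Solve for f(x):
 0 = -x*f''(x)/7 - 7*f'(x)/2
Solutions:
 f(x) = C1 + C2/x^(47/2)


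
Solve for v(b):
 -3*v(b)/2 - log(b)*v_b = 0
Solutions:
 v(b) = C1*exp(-3*li(b)/2)


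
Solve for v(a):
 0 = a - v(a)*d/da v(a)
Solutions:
 v(a) = -sqrt(C1 + a^2)
 v(a) = sqrt(C1 + a^2)


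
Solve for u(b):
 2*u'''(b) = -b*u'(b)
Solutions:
 u(b) = C1 + Integral(C2*airyai(-2^(2/3)*b/2) + C3*airybi(-2^(2/3)*b/2), b)


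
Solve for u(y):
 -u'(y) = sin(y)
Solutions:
 u(y) = C1 + cos(y)


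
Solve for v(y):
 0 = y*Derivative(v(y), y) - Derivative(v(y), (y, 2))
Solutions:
 v(y) = C1 + C2*erfi(sqrt(2)*y/2)


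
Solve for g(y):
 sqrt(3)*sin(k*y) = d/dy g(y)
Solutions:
 g(y) = C1 - sqrt(3)*cos(k*y)/k


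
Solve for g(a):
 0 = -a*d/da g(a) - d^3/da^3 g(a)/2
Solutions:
 g(a) = C1 + Integral(C2*airyai(-2^(1/3)*a) + C3*airybi(-2^(1/3)*a), a)


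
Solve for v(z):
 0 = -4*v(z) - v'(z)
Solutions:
 v(z) = C1*exp(-4*z)


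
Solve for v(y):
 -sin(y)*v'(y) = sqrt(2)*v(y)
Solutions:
 v(y) = C1*(cos(y) + 1)^(sqrt(2)/2)/(cos(y) - 1)^(sqrt(2)/2)


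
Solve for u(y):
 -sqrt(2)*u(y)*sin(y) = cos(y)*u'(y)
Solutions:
 u(y) = C1*cos(y)^(sqrt(2))


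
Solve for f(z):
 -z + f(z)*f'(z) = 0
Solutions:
 f(z) = -sqrt(C1 + z^2)
 f(z) = sqrt(C1 + z^2)


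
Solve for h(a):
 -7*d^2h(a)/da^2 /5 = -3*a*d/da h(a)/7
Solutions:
 h(a) = C1 + C2*erfi(sqrt(30)*a/14)


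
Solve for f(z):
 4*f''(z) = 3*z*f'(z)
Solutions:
 f(z) = C1 + C2*erfi(sqrt(6)*z/4)


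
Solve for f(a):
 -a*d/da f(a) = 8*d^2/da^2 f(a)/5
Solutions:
 f(a) = C1 + C2*erf(sqrt(5)*a/4)


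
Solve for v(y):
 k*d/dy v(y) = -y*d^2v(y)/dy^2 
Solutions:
 v(y) = C1 + y^(1 - re(k))*(C2*sin(log(y)*Abs(im(k))) + C3*cos(log(y)*im(k)))


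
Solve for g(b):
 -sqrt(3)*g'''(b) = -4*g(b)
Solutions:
 g(b) = C3*exp(2^(2/3)*3^(5/6)*b/3) + (C1*sin(2^(2/3)*3^(1/3)*b/2) + C2*cos(2^(2/3)*3^(1/3)*b/2))*exp(-2^(2/3)*3^(5/6)*b/6)


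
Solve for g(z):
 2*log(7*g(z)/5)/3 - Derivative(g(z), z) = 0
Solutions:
 3*Integral(1/(-log(_y) - log(7) + log(5)), (_y, g(z)))/2 = C1 - z


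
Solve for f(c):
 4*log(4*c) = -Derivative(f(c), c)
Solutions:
 f(c) = C1 - 4*c*log(c) - c*log(256) + 4*c


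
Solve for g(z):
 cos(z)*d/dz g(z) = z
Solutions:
 g(z) = C1 + Integral(z/cos(z), z)


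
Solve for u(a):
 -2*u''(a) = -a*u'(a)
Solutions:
 u(a) = C1 + C2*erfi(a/2)


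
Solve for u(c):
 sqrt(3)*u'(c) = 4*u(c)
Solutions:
 u(c) = C1*exp(4*sqrt(3)*c/3)


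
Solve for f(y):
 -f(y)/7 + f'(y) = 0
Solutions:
 f(y) = C1*exp(y/7)


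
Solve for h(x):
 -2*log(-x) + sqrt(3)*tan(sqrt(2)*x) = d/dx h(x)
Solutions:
 h(x) = C1 - 2*x*log(-x) + 2*x - sqrt(6)*log(cos(sqrt(2)*x))/2


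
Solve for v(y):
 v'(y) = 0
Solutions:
 v(y) = C1


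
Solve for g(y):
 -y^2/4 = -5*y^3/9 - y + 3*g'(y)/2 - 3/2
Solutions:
 g(y) = C1 + 5*y^4/54 - y^3/18 + y^2/3 + y


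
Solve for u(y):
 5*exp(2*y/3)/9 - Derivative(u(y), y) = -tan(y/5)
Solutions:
 u(y) = C1 + 5*exp(2*y/3)/6 - 5*log(cos(y/5))


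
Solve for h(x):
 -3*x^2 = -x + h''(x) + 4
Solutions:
 h(x) = C1 + C2*x - x^4/4 + x^3/6 - 2*x^2


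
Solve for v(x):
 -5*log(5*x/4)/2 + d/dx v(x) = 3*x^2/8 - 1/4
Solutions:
 v(x) = C1 + x^3/8 + 5*x*log(x)/2 - 5*x*log(2) - 11*x/4 + 5*x*log(5)/2


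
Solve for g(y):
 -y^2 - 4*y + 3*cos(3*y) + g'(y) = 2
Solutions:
 g(y) = C1 + y^3/3 + 2*y^2 + 2*y - sin(3*y)


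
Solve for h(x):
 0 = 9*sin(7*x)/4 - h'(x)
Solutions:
 h(x) = C1 - 9*cos(7*x)/28


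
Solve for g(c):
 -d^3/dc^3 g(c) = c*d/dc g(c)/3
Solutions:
 g(c) = C1 + Integral(C2*airyai(-3^(2/3)*c/3) + C3*airybi(-3^(2/3)*c/3), c)


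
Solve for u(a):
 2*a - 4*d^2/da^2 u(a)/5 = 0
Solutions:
 u(a) = C1 + C2*a + 5*a^3/12


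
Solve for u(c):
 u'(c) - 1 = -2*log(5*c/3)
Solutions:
 u(c) = C1 - 2*c*log(c) + c*log(9/25) + 3*c


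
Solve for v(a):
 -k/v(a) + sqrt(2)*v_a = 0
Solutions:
 v(a) = -sqrt(C1 + sqrt(2)*a*k)
 v(a) = sqrt(C1 + sqrt(2)*a*k)


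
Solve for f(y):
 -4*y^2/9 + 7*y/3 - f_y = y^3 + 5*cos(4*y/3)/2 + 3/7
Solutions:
 f(y) = C1 - y^4/4 - 4*y^3/27 + 7*y^2/6 - 3*y/7 - 15*sin(4*y/3)/8


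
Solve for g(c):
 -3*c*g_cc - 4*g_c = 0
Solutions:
 g(c) = C1 + C2/c^(1/3)


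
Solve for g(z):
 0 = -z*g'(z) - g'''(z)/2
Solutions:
 g(z) = C1 + Integral(C2*airyai(-2^(1/3)*z) + C3*airybi(-2^(1/3)*z), z)


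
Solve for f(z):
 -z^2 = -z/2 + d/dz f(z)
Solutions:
 f(z) = C1 - z^3/3 + z^2/4


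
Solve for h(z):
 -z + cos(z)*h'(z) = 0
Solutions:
 h(z) = C1 + Integral(z/cos(z), z)


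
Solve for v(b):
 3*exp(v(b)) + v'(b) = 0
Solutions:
 v(b) = log(1/(C1 + 3*b))


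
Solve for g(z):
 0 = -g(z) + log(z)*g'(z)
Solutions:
 g(z) = C1*exp(li(z))


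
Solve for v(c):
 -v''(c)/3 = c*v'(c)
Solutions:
 v(c) = C1 + C2*erf(sqrt(6)*c/2)


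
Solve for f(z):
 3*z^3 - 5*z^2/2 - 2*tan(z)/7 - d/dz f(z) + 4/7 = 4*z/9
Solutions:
 f(z) = C1 + 3*z^4/4 - 5*z^3/6 - 2*z^2/9 + 4*z/7 + 2*log(cos(z))/7


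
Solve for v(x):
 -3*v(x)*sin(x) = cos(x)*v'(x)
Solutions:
 v(x) = C1*cos(x)^3


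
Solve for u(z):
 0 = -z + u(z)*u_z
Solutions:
 u(z) = -sqrt(C1 + z^2)
 u(z) = sqrt(C1 + z^2)


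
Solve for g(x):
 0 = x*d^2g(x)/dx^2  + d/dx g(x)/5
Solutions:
 g(x) = C1 + C2*x^(4/5)


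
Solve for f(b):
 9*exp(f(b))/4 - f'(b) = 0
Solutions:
 f(b) = log(-1/(C1 + 9*b)) + 2*log(2)


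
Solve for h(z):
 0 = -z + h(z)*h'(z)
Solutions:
 h(z) = -sqrt(C1 + z^2)
 h(z) = sqrt(C1 + z^2)


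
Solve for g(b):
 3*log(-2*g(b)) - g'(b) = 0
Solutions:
 -Integral(1/(log(-_y) + log(2)), (_y, g(b)))/3 = C1 - b


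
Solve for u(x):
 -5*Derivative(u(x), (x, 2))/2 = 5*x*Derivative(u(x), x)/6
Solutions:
 u(x) = C1 + C2*erf(sqrt(6)*x/6)


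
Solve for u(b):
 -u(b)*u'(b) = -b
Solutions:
 u(b) = -sqrt(C1 + b^2)
 u(b) = sqrt(C1 + b^2)


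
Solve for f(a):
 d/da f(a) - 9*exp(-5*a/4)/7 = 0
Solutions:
 f(a) = C1 - 36*exp(-5*a/4)/35


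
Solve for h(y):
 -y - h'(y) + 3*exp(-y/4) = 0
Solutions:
 h(y) = C1 - y^2/2 - 12*exp(-y/4)


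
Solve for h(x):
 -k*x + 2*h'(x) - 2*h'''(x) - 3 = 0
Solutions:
 h(x) = C1 + C2*exp(-x) + C3*exp(x) + k*x^2/4 + 3*x/2


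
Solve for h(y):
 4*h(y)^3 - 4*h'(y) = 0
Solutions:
 h(y) = -sqrt(2)*sqrt(-1/(C1 + y))/2
 h(y) = sqrt(2)*sqrt(-1/(C1 + y))/2


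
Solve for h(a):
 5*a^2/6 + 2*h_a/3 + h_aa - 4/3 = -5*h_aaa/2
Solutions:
 h(a) = C1 - 5*a^3/12 + 15*a^2/8 + 23*a/4 + (C2*sin(sqrt(51)*a/15) + C3*cos(sqrt(51)*a/15))*exp(-a/5)


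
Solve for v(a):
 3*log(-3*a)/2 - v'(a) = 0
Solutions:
 v(a) = C1 + 3*a*log(-a)/2 + 3*a*(-1 + log(3))/2


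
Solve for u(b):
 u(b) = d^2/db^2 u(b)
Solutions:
 u(b) = C1*exp(-b) + C2*exp(b)


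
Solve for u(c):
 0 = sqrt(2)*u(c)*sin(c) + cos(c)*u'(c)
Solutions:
 u(c) = C1*cos(c)^(sqrt(2))


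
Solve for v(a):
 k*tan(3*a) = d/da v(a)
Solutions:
 v(a) = C1 - k*log(cos(3*a))/3


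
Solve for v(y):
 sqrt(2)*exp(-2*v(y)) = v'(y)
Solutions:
 v(y) = log(-sqrt(C1 + 2*sqrt(2)*y))
 v(y) = log(C1 + 2*sqrt(2)*y)/2


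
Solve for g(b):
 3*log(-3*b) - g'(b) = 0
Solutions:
 g(b) = C1 + 3*b*log(-b) + 3*b*(-1 + log(3))


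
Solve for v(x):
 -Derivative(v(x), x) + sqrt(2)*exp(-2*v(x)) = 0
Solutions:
 v(x) = log(-sqrt(C1 + 2*sqrt(2)*x))
 v(x) = log(C1 + 2*sqrt(2)*x)/2


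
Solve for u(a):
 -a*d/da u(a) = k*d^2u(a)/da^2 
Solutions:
 u(a) = C1 + C2*sqrt(k)*erf(sqrt(2)*a*sqrt(1/k)/2)


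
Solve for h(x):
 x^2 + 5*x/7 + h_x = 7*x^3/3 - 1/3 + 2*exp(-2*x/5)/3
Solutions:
 h(x) = C1 + 7*x^4/12 - x^3/3 - 5*x^2/14 - x/3 - 5*exp(-2*x/5)/3


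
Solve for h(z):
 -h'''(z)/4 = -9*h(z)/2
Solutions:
 h(z) = C3*exp(18^(1/3)*z) + (C1*sin(3*2^(1/3)*3^(1/6)*z/2) + C2*cos(3*2^(1/3)*3^(1/6)*z/2))*exp(-18^(1/3)*z/2)


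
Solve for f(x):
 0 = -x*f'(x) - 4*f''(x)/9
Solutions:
 f(x) = C1 + C2*erf(3*sqrt(2)*x/4)


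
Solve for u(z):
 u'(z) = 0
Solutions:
 u(z) = C1


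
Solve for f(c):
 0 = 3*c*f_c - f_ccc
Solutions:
 f(c) = C1 + Integral(C2*airyai(3^(1/3)*c) + C3*airybi(3^(1/3)*c), c)


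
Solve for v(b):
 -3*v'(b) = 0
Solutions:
 v(b) = C1


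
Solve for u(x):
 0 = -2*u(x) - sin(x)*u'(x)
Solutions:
 u(x) = C1*(cos(x) + 1)/(cos(x) - 1)


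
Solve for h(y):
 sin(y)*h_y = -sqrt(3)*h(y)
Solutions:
 h(y) = C1*(cos(y) + 1)^(sqrt(3)/2)/(cos(y) - 1)^(sqrt(3)/2)


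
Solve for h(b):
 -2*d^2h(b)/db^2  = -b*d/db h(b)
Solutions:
 h(b) = C1 + C2*erfi(b/2)


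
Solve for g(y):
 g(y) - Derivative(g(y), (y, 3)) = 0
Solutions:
 g(y) = C3*exp(y) + (C1*sin(sqrt(3)*y/2) + C2*cos(sqrt(3)*y/2))*exp(-y/2)


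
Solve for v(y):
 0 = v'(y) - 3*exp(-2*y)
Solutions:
 v(y) = C1 - 3*exp(-2*y)/2


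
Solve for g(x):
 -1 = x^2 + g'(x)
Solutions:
 g(x) = C1 - x^3/3 - x


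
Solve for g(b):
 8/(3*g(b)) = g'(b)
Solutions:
 g(b) = -sqrt(C1 + 48*b)/3
 g(b) = sqrt(C1 + 48*b)/3


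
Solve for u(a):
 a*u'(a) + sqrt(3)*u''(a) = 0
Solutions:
 u(a) = C1 + C2*erf(sqrt(2)*3^(3/4)*a/6)


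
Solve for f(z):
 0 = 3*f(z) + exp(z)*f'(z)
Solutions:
 f(z) = C1*exp(3*exp(-z))


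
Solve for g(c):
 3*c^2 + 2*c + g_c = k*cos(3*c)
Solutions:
 g(c) = C1 - c^3 - c^2 + k*sin(3*c)/3


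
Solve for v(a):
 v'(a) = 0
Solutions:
 v(a) = C1


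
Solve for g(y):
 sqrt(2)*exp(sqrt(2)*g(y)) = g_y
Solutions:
 g(y) = sqrt(2)*(2*log(-1/(C1 + sqrt(2)*y)) - log(2))/4


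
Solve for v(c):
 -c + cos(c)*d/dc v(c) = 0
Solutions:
 v(c) = C1 + Integral(c/cos(c), c)


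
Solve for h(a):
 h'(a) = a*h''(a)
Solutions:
 h(a) = C1 + C2*a^2


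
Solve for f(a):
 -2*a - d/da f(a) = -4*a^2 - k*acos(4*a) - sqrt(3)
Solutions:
 f(a) = C1 + 4*a^3/3 - a^2 + sqrt(3)*a + k*(a*acos(4*a) - sqrt(1 - 16*a^2)/4)


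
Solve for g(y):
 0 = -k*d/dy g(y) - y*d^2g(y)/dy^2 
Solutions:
 g(y) = C1 + y^(1 - re(k))*(C2*sin(log(y)*Abs(im(k))) + C3*cos(log(y)*im(k)))


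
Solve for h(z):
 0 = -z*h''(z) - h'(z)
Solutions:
 h(z) = C1 + C2*log(z)


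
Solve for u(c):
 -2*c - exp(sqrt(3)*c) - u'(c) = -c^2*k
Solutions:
 u(c) = C1 + c^3*k/3 - c^2 - sqrt(3)*exp(sqrt(3)*c)/3


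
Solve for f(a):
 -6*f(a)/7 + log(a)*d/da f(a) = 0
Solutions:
 f(a) = C1*exp(6*li(a)/7)


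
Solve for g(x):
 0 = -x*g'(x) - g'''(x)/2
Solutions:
 g(x) = C1 + Integral(C2*airyai(-2^(1/3)*x) + C3*airybi(-2^(1/3)*x), x)


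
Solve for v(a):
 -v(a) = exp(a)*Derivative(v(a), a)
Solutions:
 v(a) = C1*exp(exp(-a))


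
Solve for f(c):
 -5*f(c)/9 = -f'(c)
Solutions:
 f(c) = C1*exp(5*c/9)


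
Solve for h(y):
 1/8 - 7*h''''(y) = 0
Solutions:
 h(y) = C1 + C2*y + C3*y^2 + C4*y^3 + y^4/1344


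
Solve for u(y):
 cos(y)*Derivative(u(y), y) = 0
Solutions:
 u(y) = C1


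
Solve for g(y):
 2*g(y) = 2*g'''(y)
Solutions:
 g(y) = C3*exp(y) + (C1*sin(sqrt(3)*y/2) + C2*cos(sqrt(3)*y/2))*exp(-y/2)


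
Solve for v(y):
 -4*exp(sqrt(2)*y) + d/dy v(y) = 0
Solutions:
 v(y) = C1 + 2*sqrt(2)*exp(sqrt(2)*y)


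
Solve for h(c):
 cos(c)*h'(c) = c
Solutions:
 h(c) = C1 + Integral(c/cos(c), c)


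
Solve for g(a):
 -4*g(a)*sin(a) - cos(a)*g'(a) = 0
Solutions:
 g(a) = C1*cos(a)^4


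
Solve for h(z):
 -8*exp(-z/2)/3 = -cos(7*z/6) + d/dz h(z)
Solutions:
 h(z) = C1 + 6*sin(7*z/6)/7 + 16*exp(-z/2)/3


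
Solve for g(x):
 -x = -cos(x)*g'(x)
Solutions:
 g(x) = C1 + Integral(x/cos(x), x)


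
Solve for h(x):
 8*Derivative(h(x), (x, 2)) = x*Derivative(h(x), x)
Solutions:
 h(x) = C1 + C2*erfi(x/4)


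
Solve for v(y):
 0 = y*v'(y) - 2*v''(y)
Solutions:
 v(y) = C1 + C2*erfi(y/2)


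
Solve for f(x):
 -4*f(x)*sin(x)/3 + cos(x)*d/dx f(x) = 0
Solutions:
 f(x) = C1/cos(x)^(4/3)


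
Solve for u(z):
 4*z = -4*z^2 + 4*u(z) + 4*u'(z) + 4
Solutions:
 u(z) = C1*exp(-z) + z^2 - z


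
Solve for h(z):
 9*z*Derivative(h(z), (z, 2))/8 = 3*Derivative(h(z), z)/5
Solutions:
 h(z) = C1 + C2*z^(23/15)


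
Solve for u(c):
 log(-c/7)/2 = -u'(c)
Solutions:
 u(c) = C1 - c*log(-c)/2 + c*(1 + log(7))/2


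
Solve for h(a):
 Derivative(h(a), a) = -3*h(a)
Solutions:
 h(a) = C1*exp(-3*a)


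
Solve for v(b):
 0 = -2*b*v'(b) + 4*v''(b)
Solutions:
 v(b) = C1 + C2*erfi(b/2)


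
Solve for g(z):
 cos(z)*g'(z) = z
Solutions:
 g(z) = C1 + Integral(z/cos(z), z)


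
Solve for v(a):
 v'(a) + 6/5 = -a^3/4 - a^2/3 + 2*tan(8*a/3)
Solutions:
 v(a) = C1 - a^4/16 - a^3/9 - 6*a/5 - 3*log(cos(8*a/3))/4


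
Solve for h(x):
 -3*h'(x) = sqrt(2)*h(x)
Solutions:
 h(x) = C1*exp(-sqrt(2)*x/3)


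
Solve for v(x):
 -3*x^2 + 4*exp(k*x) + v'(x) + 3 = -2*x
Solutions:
 v(x) = C1 + x^3 - x^2 - 3*x - 4*exp(k*x)/k


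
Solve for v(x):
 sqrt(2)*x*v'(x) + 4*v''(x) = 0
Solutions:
 v(x) = C1 + C2*erf(2^(3/4)*x/4)


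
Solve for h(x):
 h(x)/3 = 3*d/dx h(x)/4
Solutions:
 h(x) = C1*exp(4*x/9)


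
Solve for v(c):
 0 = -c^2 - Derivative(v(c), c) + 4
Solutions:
 v(c) = C1 - c^3/3 + 4*c


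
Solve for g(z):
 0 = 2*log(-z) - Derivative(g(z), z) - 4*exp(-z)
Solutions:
 g(z) = C1 + 2*z*log(-z) - 2*z + 4*exp(-z)


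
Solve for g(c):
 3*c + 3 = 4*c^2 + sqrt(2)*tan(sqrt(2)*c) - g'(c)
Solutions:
 g(c) = C1 + 4*c^3/3 - 3*c^2/2 - 3*c - log(cos(sqrt(2)*c))


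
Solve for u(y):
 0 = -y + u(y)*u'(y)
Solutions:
 u(y) = -sqrt(C1 + y^2)
 u(y) = sqrt(C1 + y^2)


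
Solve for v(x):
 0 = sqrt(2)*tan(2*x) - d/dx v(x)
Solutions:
 v(x) = C1 - sqrt(2)*log(cos(2*x))/2


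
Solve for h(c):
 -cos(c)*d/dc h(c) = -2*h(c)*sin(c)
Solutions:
 h(c) = C1/cos(c)^2


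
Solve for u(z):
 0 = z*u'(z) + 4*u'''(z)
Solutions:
 u(z) = C1 + Integral(C2*airyai(-2^(1/3)*z/2) + C3*airybi(-2^(1/3)*z/2), z)


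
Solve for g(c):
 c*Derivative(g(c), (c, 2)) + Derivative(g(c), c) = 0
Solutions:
 g(c) = C1 + C2*log(c)


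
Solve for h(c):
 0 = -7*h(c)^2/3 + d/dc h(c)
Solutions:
 h(c) = -3/(C1 + 7*c)


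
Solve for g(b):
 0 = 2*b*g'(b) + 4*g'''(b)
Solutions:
 g(b) = C1 + Integral(C2*airyai(-2^(2/3)*b/2) + C3*airybi(-2^(2/3)*b/2), b)


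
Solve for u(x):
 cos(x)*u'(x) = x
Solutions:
 u(x) = C1 + Integral(x/cos(x), x)


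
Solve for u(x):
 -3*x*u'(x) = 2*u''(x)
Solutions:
 u(x) = C1 + C2*erf(sqrt(3)*x/2)


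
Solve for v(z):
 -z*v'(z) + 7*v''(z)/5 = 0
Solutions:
 v(z) = C1 + C2*erfi(sqrt(70)*z/14)


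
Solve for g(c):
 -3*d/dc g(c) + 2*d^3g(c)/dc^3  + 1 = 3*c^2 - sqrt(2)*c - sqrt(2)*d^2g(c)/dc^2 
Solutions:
 g(c) = C1 + C2*exp(c*(-sqrt(2) + sqrt(26))/4) + C3*exp(-c*(sqrt(2) + sqrt(26))/4) - c^3/3 - sqrt(2)*c^2/6 - 11*c/9


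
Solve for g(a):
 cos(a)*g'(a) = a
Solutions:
 g(a) = C1 + Integral(a/cos(a), a)


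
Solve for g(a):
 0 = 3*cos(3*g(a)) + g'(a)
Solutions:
 g(a) = -asin((C1 + exp(18*a))/(C1 - exp(18*a)))/3 + pi/3
 g(a) = asin((C1 + exp(18*a))/(C1 - exp(18*a)))/3


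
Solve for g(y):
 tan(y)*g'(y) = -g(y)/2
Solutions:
 g(y) = C1/sqrt(sin(y))


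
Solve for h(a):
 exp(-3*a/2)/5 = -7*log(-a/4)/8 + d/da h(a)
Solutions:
 h(a) = C1 + 7*a*log(-a)/8 + 7*a*(-2*log(2) - 1)/8 - 2*exp(-3*a/2)/15


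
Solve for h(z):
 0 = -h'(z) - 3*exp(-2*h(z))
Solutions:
 h(z) = log(-sqrt(C1 - 6*z))
 h(z) = log(C1 - 6*z)/2


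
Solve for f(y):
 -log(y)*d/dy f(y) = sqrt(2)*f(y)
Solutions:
 f(y) = C1*exp(-sqrt(2)*li(y))


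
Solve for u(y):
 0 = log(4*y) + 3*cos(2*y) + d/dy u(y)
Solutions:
 u(y) = C1 - y*log(y) - 2*y*log(2) + y - 3*sin(2*y)/2


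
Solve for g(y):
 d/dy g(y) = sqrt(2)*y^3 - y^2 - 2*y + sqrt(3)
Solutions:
 g(y) = C1 + sqrt(2)*y^4/4 - y^3/3 - y^2 + sqrt(3)*y


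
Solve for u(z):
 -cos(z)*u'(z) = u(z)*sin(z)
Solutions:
 u(z) = C1*cos(z)


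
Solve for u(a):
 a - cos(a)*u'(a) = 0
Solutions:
 u(a) = C1 + Integral(a/cos(a), a)


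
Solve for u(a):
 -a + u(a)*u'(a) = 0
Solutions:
 u(a) = -sqrt(C1 + a^2)
 u(a) = sqrt(C1 + a^2)


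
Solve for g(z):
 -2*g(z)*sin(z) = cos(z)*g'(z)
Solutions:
 g(z) = C1*cos(z)^2


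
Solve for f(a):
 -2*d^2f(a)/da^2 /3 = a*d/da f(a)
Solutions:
 f(a) = C1 + C2*erf(sqrt(3)*a/2)


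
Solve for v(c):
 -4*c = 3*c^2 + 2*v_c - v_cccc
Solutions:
 v(c) = C1 + C4*exp(2^(1/3)*c) - c^3/2 - c^2 + (C2*sin(2^(1/3)*sqrt(3)*c/2) + C3*cos(2^(1/3)*sqrt(3)*c/2))*exp(-2^(1/3)*c/2)


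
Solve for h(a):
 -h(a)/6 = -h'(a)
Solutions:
 h(a) = C1*exp(a/6)


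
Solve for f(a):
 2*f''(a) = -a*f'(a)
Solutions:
 f(a) = C1 + C2*erf(a/2)


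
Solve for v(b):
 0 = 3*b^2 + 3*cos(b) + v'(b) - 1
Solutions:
 v(b) = C1 - b^3 + b - 3*sin(b)


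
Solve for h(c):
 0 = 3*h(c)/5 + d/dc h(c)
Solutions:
 h(c) = C1*exp(-3*c/5)


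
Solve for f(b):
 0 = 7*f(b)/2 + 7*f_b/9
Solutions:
 f(b) = C1*exp(-9*b/2)


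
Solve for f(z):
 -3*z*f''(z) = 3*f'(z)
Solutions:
 f(z) = C1 + C2*log(z)


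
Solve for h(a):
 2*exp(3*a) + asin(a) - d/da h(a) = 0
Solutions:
 h(a) = C1 + a*asin(a) + sqrt(1 - a^2) + 2*exp(3*a)/3


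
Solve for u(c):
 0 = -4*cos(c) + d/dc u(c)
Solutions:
 u(c) = C1 + 4*sin(c)


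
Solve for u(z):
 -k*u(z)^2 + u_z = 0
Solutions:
 u(z) = -1/(C1 + k*z)


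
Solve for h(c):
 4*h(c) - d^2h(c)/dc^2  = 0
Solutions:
 h(c) = C1*exp(-2*c) + C2*exp(2*c)


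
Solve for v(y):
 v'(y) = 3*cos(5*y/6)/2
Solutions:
 v(y) = C1 + 9*sin(5*y/6)/5


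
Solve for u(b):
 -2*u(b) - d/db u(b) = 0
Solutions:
 u(b) = C1*exp(-2*b)


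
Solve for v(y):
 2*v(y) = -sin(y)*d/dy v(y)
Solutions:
 v(y) = C1*(cos(y) + 1)/(cos(y) - 1)


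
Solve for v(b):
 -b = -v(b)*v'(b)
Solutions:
 v(b) = -sqrt(C1 + b^2)
 v(b) = sqrt(C1 + b^2)


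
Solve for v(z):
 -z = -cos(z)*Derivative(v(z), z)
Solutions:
 v(z) = C1 + Integral(z/cos(z), z)


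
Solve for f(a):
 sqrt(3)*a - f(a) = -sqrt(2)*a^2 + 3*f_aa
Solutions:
 f(a) = C1*sin(sqrt(3)*a/3) + C2*cos(sqrt(3)*a/3) + sqrt(2)*a^2 + sqrt(3)*a - 6*sqrt(2)


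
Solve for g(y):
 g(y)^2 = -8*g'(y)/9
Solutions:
 g(y) = 8/(C1 + 9*y)


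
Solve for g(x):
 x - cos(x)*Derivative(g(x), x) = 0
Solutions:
 g(x) = C1 + Integral(x/cos(x), x)


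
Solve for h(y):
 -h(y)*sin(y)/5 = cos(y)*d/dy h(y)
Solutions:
 h(y) = C1*cos(y)^(1/5)


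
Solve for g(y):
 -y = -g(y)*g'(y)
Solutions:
 g(y) = -sqrt(C1 + y^2)
 g(y) = sqrt(C1 + y^2)


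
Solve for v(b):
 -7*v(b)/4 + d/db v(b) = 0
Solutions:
 v(b) = C1*exp(7*b/4)


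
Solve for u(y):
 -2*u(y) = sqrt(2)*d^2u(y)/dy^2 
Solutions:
 u(y) = C1*sin(2^(1/4)*y) + C2*cos(2^(1/4)*y)


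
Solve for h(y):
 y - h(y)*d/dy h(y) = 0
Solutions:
 h(y) = -sqrt(C1 + y^2)
 h(y) = sqrt(C1 + y^2)


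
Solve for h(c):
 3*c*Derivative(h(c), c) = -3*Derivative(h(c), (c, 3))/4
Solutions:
 h(c) = C1 + Integral(C2*airyai(-2^(2/3)*c) + C3*airybi(-2^(2/3)*c), c)


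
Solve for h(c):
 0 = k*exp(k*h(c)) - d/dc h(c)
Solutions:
 h(c) = Piecewise((log(-1/(C1*k + c*k^2))/k, Ne(k, 0)), (nan, True))
 h(c) = Piecewise((C1 + c*k, Eq(k, 0)), (nan, True))
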